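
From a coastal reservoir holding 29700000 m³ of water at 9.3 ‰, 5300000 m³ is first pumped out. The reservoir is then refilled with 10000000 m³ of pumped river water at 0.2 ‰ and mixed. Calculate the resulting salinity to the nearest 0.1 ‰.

6.7 ‰

Remaining after removal: 24,400,000 m³ at 9.3 ‰ (salt = 226,920,000)
After addition: salt = 226,920,000 + 10,000,000×0.2 = 228,920,000; volume = 34,400,000 m³
S = 228,920,000 / 34,400,000 = 6.6547 ‰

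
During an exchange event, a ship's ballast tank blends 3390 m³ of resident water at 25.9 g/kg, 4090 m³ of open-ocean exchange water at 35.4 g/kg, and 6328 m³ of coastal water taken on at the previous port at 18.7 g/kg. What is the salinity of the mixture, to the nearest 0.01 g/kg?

Salt balance:
salt = 3,390×25.9 + 4,090×35.4 + 6,328×18.7 = 87,801 + 144,786 + 118,333.6 = 350,920.6
volume = 3,390 + 4,090 + 6,328 = 13,808 m³
S = 350,920.6 / 13,808 = 25.4143 g/kg

25.41 g/kg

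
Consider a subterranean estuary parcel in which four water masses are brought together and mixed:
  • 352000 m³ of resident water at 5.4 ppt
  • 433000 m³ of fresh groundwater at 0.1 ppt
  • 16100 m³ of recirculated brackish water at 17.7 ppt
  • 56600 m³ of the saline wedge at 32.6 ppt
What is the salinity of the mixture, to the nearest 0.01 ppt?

Conserving salt mass:
salt = 352,000×5.4 + 433,000×0.1 + 16,100×17.7 + 56,600×32.6 = 1,900,800 + 43,300 + 284,970 + 1,845,160 = 4,074,230
volume = 352,000 + 433,000 + 16,100 + 56,600 = 857,700 m³
S = 4,074,230 / 857,700 = 4.7502 ppt

4.75 ppt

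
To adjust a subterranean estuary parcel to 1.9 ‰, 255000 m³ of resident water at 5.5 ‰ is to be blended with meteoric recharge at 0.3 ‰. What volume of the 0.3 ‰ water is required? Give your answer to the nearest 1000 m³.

Salt balance: 255,000×5.5 + V×0.3 = (255,000+V)×1.9
1,402,500 + 0.3V = 484,500 + 1.9V
918,000 = 1.6V
V = 573,750 m³

574000 m³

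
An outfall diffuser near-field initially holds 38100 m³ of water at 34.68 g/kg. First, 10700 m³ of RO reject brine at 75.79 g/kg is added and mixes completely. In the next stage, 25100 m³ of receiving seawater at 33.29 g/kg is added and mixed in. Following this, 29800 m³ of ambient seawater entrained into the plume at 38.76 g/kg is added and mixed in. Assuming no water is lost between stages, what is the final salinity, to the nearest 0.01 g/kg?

Weighted by volume,
Initial salt = 38,100×34.68 = 1,321,308
After stage 1: salt = 1,321,308 + 10,700×75.79 = 2,132,261; volume = 48,800 m³; S = 43.694 g/kg
After stage 2: salt = 2,132,261 + 25,100×33.29 = 2,967,840; volume = 73,900 m³; S = 40.16 g/kg
After stage 3: salt = 2,967,840 + 29,800×38.76 = 4,122,888; volume = 103,700 m³
S = 4,122,888 / 103,700 = 39.7578 g/kg

39.76 g/kg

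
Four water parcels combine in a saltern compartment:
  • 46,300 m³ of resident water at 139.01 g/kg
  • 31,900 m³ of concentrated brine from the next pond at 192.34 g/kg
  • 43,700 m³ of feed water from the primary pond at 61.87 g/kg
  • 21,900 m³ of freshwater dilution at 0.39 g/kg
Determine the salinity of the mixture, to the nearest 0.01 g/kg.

106.29 g/kg

Conserving salt mass:
salt = 46,300×139.01 + 31,900×192.34 + 43,700×61.87 + 21,900×0.39 = 6,436,163 + 6,135,646 + 2,703,719 + 8,541 = 15,284,069
volume = 46,300 + 31,900 + 43,700 + 21,900 = 143,800 m³
S = 15,284,069 / 143,800 = 106.287 g/kg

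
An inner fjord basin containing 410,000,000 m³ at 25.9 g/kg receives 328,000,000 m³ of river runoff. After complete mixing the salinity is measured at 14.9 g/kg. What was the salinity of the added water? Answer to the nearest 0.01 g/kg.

Salt balance: 410,000,000×25.9 + 328,000,000×S = 738,000,000×14.9
10,619,000,000 + 328,000,000·S = 10,996,200,000
S = (10,996,200,000 − 10,619,000,000) / 328,000,000 = 1.15 g/kg

1.15 g/kg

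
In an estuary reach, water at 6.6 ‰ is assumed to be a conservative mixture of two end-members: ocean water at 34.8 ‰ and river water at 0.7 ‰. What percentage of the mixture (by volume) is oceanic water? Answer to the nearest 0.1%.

17.3%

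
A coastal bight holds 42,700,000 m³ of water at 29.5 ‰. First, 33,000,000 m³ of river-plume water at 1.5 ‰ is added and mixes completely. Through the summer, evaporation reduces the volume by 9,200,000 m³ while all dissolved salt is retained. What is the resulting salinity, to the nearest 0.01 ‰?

19.69 ‰

After mixing: salt = 42,700,000×29.5 + 33,000,000×1.5 = 1,309,150,000; volume = 75,700,000 m³
After evaporation: salt unchanged = 1,309,150,000; volume = 75,700,000 − 9,200,000 = 66,500,000 m³
S = 1,309,150,000 / 66,500,000 = 19.6865 ‰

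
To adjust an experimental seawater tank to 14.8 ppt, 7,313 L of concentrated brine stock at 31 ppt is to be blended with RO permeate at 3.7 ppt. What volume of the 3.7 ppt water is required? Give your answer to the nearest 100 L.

10700 L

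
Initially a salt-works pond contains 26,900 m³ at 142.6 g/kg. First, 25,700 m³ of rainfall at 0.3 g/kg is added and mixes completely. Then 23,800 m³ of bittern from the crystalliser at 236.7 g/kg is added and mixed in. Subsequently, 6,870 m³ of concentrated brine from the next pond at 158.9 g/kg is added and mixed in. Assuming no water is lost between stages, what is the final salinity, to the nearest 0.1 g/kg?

126.9 g/kg

Total salt / total volume:
Initial salt = 26,900×142.6 = 3,835,940
After stage 1: salt = 3,835,940 + 25,700×0.3 = 3,843,650; volume = 52,600 m³; S = 73.073 g/kg
After stage 2: salt = 3,843,650 + 23,800×236.7 = 9,477,110; volume = 76,400 m³; S = 124.046 g/kg
After stage 3: salt = 9,477,110 + 6,870×158.9 = 10,568,753; volume = 83,270 m³
S = 10,568,753 / 83,270 = 126.9215 g/kg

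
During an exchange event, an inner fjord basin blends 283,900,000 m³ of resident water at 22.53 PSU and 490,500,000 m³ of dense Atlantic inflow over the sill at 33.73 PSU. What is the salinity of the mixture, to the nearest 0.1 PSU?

29.6 PSU

Conserving salt mass:
salt = 283,900,000×22.53 + 490,500,000×33.73 = 6,396,267,000 + 16,544,565,000 = 22,940,832,000
volume = 283,900,000 + 490,500,000 = 774,400,000 m³
S = 22,940,832,000 / 774,400,000 = 29.624 PSU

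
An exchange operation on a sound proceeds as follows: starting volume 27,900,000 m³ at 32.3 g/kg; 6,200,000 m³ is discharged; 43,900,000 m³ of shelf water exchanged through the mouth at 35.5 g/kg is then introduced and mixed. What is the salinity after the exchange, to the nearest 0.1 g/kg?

34.4 g/kg

Remaining after removal: 21,700,000 m³ at 32.3 g/kg (salt = 700,910,000)
After addition: salt = 700,910,000 + 43,900,000×35.5 = 2,259,360,000; volume = 65,600,000 m³
S = 2,259,360,000 / 65,600,000 = 34.4415 g/kg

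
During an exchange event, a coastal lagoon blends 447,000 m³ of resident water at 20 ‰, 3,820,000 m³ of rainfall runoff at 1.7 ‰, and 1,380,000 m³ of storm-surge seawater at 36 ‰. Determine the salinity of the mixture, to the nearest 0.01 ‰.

11.53 ‰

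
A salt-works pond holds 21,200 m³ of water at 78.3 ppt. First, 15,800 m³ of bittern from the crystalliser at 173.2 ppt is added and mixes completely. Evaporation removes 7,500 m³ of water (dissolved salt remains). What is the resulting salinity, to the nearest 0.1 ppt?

After mixing: salt = 21,200×78.3 + 15,800×173.2 = 4,396,520; volume = 37,000 m³
After evaporation: salt unchanged = 4,396,520; volume = 37,000 − 7,500 = 29,500 m³
S = 4,396,520 / 29,500 = 149.0346 ppt

149.0 ppt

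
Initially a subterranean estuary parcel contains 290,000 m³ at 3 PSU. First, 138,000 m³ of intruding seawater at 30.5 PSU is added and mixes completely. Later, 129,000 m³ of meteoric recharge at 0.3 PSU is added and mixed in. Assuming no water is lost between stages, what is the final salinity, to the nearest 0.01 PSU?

9.19 PSU

Total salt / total volume:
Initial salt = 290,000×3 = 870,000
After stage 1: salt = 870,000 + 138,000×30.5 = 5,079,000; volume = 428,000 m³; S = 11.867 PSU
After stage 2: salt = 5,079,000 + 129,000×0.3 = 5,117,700; volume = 557,000 m³
S = 5,117,700 / 557,000 = 9.188 PSU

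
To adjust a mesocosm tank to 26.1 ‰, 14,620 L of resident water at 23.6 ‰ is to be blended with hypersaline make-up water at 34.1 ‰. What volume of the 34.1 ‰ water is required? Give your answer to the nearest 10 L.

Salt balance: 14,620×23.6 + V×34.1 = (14,620+V)×26.1
345,032 + 34.1V = 381,582 + 26.1V
36,550 = 8V
V = 4,568.75 L

4570 L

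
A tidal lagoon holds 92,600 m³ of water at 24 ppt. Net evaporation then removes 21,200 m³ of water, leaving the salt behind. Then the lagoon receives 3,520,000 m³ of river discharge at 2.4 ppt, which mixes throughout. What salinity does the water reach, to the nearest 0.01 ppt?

After evaporation: salt = 92,600×24 = 2,222,400; volume = 92,600 − 21,200 = 71,400 m³
After mixing: salt = 2,222,400 + 3,520,000×2.4 = 10,670,400; volume = 71,400 + 3,520,000 = 3,591,400 m³
S = 10,670,400 / 3,591,400 = 2.9711 ppt

2.97 ppt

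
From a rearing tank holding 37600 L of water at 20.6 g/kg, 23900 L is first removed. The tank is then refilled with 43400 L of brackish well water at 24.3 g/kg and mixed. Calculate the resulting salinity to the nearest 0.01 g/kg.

23.41 g/kg

Remaining after removal: 13,700 L at 20.6 g/kg (salt = 282,220)
After addition: salt = 282,220 + 43,400×24.3 = 1,336,840; volume = 57,100 L
S = 1,336,840 / 57,100 = 23.4123 g/kg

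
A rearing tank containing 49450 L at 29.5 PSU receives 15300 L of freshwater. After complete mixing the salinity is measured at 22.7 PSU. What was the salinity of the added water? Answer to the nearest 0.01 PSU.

0.72 PSU

Salt balance: 49,450×29.5 + 15,300×S = 64,750×22.7
1,458,775 + 15,300·S = 1,469,825
S = (1,469,825 − 1,458,775) / 15,300 = 0.7222 PSU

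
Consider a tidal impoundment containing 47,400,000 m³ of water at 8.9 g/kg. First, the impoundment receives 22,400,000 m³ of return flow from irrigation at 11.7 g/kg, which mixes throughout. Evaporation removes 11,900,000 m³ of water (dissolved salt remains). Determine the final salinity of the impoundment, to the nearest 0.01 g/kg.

11.81 g/kg

After mixing: salt = 47,400,000×8.9 + 22,400,000×11.7 = 683,940,000; volume = 69,800,000 m³
After evaporation: salt unchanged = 683,940,000; volume = 69,800,000 − 11,900,000 = 57,900,000 m³
S = 683,940,000 / 57,900,000 = 11.8124 g/kg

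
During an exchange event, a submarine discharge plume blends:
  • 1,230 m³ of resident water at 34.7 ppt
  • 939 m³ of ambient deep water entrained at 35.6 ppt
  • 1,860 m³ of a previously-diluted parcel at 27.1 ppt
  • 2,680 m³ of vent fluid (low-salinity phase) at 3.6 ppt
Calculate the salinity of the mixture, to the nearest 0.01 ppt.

20.30 ppt

By conservation of dissolved salt,
salt = 1,230×34.7 + 939×35.6 + 1,860×27.1 + 2,680×3.6 = 42,681 + 33,428.4 + 50,406 + 9,648 = 136,163.4
volume = 1,230 + 939 + 1,860 + 2,680 = 6,709 m³
S = 136,163.4 / 6,709 = 20.2956 ppt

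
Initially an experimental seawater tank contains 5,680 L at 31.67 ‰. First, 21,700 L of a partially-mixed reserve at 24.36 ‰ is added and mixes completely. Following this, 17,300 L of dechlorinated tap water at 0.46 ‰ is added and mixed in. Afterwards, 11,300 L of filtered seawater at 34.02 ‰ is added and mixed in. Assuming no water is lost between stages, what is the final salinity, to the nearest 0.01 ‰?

19.67 ‰

Weighted by volume,
Initial salt = 5,680×31.67 = 179,885.6
After stage 1: salt = 179,885.6 + 21,700×24.36 = 708,497.6; volume = 27,380 L; S = 25.876 ‰
After stage 2: salt = 708,497.6 + 17,300×0.46 = 716,455.6; volume = 44,680 L; S = 16.035 ‰
After stage 3: salt = 716,455.6 + 11,300×34.02 = 1,100,881.6; volume = 55,980 L
S = 1,100,881.6 / 55,980 = 19.6656 ‰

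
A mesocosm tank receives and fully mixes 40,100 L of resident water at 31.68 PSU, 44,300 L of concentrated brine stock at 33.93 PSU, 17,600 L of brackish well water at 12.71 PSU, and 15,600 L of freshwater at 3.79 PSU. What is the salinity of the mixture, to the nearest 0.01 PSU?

25.99 PSU

Weighted by volume,
salt = 40,100×31.68 + 44,300×33.93 + 17,600×12.71 + 15,600×3.79 = 1,270,368 + 1,503,099 + 223,696 + 59,124 = 3,056,287
volume = 40,100 + 44,300 + 17,600 + 15,600 = 117,600 L
S = 3,056,287 / 117,600 = 25.9888 PSU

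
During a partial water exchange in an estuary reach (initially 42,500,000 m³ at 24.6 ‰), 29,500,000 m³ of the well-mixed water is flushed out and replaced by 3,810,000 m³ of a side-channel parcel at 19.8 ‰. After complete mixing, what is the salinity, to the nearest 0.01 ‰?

Remaining after removal: 13,000,000 m³ at 24.6 ‰ (salt = 319,800,000)
After addition: salt = 319,800,000 + 3,810,000×19.8 = 395,238,000; volume = 16,810,000 m³
S = 395,238,000 / 16,810,000 = 23.5121 ‰

23.51 ‰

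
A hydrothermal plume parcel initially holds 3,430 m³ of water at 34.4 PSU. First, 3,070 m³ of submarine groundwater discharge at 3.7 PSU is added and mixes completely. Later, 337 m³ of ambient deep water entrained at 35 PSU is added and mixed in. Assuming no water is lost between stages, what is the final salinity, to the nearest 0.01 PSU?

20.64 PSU

By conservation of dissolved salt,
Initial salt = 3,430×34.4 = 117,992
After stage 1: salt = 117,992 + 3,070×3.7 = 129,351; volume = 6,500 m³; S = 19.9 PSU
After stage 2: salt = 129,351 + 337×35 = 141,146; volume = 6,837 m³
S = 141,146 / 6,837 = 20.6444 PSU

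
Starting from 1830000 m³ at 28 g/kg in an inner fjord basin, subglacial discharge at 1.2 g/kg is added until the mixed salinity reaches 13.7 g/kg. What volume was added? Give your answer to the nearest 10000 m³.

Salt balance: 1,830,000×28 + V×1.2 = (1,830,000+V)×13.7
51,240,000 + 1.2V = 25,071,000 + 13.7V
26,169,000 = 12.5V
V = 2,093,520 m³

2090000 m³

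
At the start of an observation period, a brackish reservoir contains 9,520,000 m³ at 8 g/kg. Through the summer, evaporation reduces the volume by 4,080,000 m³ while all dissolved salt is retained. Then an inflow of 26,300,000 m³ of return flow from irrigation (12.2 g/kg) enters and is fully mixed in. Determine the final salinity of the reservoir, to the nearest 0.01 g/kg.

After evaporation: salt = 9,520,000×8 = 76,160,000; volume = 9,520,000 − 4,080,000 = 5,440,000 m³
After mixing: salt = 76,160,000 + 26,300,000×12.2 = 397,020,000; volume = 5,440,000 + 26,300,000 = 31,740,000 m³
S = 397,020,000 / 31,740,000 = 12.5085 g/kg

12.51 g/kg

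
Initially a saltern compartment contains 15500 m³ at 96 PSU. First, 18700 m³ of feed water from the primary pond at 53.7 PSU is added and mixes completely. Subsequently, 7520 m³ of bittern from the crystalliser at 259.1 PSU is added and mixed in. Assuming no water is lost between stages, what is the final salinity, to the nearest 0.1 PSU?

By conservation of dissolved salt,
Initial salt = 15,500×96 = 1,488,000
After stage 1: salt = 1,488,000 + 18,700×53.7 = 2,492,190; volume = 34,200 m³; S = 72.871 PSU
After stage 2: salt = 2,492,190 + 7,520×259.1 = 4,440,622; volume = 41,720 m³
S = 4,440,622 / 41,720 = 106.4387 PSU

106.4 PSU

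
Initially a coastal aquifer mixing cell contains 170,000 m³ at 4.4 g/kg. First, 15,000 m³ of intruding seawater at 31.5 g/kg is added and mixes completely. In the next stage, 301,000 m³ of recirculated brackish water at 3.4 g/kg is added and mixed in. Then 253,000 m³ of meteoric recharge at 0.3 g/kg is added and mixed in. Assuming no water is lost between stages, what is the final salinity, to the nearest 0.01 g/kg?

3.14 g/kg

Mass of salt is conserved:
Initial salt = 170,000×4.4 = 748,000
After stage 1: salt = 748,000 + 15,000×31.5 = 1,220,500; volume = 185,000 m³; S = 6.597 g/kg
After stage 2: salt = 1,220,500 + 301,000×3.4 = 2,243,900; volume = 486,000 m³; S = 4.617 g/kg
After stage 3: salt = 2,243,900 + 253,000×0.3 = 2,319,800; volume = 739,000 m³
S = 2,319,800 / 739,000 = 3.1391 g/kg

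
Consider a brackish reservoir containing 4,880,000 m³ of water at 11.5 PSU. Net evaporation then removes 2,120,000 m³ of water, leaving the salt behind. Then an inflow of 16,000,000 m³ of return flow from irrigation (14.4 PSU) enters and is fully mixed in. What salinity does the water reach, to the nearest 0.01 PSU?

After evaporation: salt = 4,880,000×11.5 = 56,120,000; volume = 4,880,000 − 2,120,000 = 2,760,000 m³
After mixing: salt = 56,120,000 + 16,000,000×14.4 = 286,520,000; volume = 2,760,000 + 16,000,000 = 18,760,000 m³
S = 286,520,000 / 18,760,000 = 15.2729 PSU

15.27 PSU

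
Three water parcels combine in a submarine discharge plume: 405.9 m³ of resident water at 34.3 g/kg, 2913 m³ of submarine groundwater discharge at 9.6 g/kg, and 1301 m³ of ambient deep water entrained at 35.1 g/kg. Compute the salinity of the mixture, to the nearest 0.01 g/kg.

Salt balance:
salt = 405.9×34.3 + 2,913×9.6 + 1,301×35.1 = 13,922.37 + 27,964.8 + 45,665.1 = 87,552.27
volume = 405.9 + 2,913 + 1,301 = 4,619.9 m³
S = 87,552.27 / 4,619.9 = 18.9511 g/kg

18.95 g/kg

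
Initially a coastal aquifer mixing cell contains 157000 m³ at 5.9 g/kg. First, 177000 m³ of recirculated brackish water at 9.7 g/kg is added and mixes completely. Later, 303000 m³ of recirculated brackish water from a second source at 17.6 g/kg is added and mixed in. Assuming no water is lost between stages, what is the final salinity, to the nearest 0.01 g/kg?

Total salt / total volume:
Initial salt = 157,000×5.9 = 926,300
After stage 1: salt = 926,300 + 177,000×9.7 = 2,643,200; volume = 334,000 m³; S = 7.914 g/kg
After stage 2: salt = 2,643,200 + 303,000×17.6 = 7,976,000; volume = 637,000 m³
S = 7,976,000 / 637,000 = 12.5212 g/kg

12.52 g/kg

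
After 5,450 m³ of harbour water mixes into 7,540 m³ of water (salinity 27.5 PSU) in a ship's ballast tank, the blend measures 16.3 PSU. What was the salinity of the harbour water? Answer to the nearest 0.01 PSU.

Salt balance: 7,540×27.5 + 5,450×S = 12,990×16.3
207,350 + 5,450·S = 211,737
S = (211,737 − 207,350) / 5,450 = 0.805 PSU

0.80 PSU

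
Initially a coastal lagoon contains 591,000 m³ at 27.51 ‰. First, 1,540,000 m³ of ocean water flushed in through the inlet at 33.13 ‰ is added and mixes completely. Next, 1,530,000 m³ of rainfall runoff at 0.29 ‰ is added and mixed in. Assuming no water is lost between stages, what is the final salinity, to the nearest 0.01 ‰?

18.50 ‰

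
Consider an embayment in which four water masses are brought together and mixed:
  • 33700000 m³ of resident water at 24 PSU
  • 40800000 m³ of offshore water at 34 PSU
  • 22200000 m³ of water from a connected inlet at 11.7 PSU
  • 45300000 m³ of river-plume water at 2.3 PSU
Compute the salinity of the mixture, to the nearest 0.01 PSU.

18.03 PSU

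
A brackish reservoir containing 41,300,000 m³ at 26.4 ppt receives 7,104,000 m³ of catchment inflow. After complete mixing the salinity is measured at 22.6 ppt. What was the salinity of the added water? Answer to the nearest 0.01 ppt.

Salt balance: 41,300,000×26.4 + 7,104,000×S = 48,404,000×22.6
1,090,320,000 + 7,104,000·S = 1,093,930,400
S = (1,093,930,400 − 1,090,320,000) / 7,104,000 = 0.5082 ppt

0.51 ppt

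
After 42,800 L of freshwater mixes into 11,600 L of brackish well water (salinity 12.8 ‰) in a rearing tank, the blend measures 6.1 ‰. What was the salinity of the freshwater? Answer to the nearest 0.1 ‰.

Salt balance: 11,600×12.8 + 42,800×S = 54,400×6.1
148,480 + 42,800·S = 331,840
S = (331,840 − 148,480) / 42,800 = 4.2841 ‰

4.3 ‰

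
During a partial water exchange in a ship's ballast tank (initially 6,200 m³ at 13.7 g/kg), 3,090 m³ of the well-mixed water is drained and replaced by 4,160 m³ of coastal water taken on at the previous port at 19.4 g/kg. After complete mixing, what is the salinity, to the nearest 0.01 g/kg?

16.96 g/kg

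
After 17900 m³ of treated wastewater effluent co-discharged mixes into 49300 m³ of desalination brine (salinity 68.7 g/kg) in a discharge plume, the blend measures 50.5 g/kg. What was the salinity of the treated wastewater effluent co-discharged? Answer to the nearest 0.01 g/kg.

0.37 g/kg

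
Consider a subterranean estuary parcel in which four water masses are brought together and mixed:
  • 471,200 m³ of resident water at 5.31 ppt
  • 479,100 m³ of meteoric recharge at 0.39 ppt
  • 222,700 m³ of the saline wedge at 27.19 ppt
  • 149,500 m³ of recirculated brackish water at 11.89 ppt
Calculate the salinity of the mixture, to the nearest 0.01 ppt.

Mass of salt is conserved:
salt = 471,200×5.31 + 479,100×0.39 + 222,700×27.19 + 149,500×11.89 = 2,502,072 + 186,849 + 6,055,213 + 1,777,555 = 10,521,689
volume = 471,200 + 479,100 + 222,700 + 149,500 = 1,322,500 m³
S = 10,521,689 / 1,322,500 = 7.9559 ppt

7.96 ppt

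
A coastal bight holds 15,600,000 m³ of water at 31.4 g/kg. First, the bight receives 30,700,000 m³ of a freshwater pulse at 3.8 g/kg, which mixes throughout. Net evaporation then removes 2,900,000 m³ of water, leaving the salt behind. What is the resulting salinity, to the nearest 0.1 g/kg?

14.0 g/kg

After mixing: salt = 15,600,000×31.4 + 30,700,000×3.8 = 606,500,000; volume = 46,300,000 m³
After evaporation: salt unchanged = 606,500,000; volume = 46,300,000 − 2,900,000 = 43,400,000 m³
S = 606,500,000 / 43,400,000 = 13.9747 g/kg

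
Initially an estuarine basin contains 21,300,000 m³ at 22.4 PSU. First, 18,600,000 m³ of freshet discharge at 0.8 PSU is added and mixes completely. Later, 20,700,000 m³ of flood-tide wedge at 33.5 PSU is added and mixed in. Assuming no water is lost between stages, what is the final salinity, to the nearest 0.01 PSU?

By conservation of dissolved salt,
Initial salt = 21,300,000×22.4 = 477,120,000
After stage 1: salt = 477,120,000 + 18,600,000×0.8 = 492,000,000; volume = 39,900,000 m³; S = 12.331 PSU
After stage 2: salt = 492,000,000 + 20,700,000×33.5 = 1,185,450,000; volume = 60,600,000 m³
S = 1,185,450,000 / 60,600,000 = 19.5619 PSU

19.56 PSU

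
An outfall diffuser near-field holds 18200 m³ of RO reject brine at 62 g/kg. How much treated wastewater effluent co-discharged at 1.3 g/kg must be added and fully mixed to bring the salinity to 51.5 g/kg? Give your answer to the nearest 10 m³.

3810 m³

Salt balance: 18,200×62 + V×1.3 = (18,200+V)×51.5
1,128,400 + 1.3V = 937,300 + 51.5V
191,100 = 50.2V
V = 3,806.77 m³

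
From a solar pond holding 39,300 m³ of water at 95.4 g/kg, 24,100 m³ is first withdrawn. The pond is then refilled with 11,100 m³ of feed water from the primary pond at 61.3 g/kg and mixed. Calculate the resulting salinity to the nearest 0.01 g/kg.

Remaining after removal: 15,200 m³ at 95.4 g/kg (salt = 1,450,080)
After addition: salt = 1,450,080 + 11,100×61.3 = 2,130,510; volume = 26,300 m³
S = 2,130,510 / 26,300 = 81.008 g/kg

81.01 g/kg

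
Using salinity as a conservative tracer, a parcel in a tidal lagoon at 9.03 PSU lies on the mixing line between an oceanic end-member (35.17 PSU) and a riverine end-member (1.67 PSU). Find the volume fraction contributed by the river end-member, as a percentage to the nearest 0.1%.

78.0%

Let f be the freshwater fraction. Salt balance per unit volume:
f×1.67 + (1−f)×35.17 = 9.03
f = (35.17 − 9.03) / (35.17 − 1.67) = 26.14/33.5 = 0.7803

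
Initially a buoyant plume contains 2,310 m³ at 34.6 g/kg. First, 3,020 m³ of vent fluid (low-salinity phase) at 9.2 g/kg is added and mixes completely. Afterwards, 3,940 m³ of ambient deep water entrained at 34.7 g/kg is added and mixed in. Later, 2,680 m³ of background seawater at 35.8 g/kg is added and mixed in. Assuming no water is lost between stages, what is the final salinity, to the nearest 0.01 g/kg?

28.48 g/kg

Salt balance:
Initial salt = 2,310×34.6 = 79,926
After stage 1: salt = 79,926 + 3,020×9.2 = 107,710; volume = 5,330 m³; S = 20.208 g/kg
After stage 2: salt = 107,710 + 3,940×34.7 = 244,428; volume = 9,270 m³; S = 26.368 g/kg
After stage 3: salt = 244,428 + 2,680×35.8 = 340,372; volume = 11,950 m³
S = 340,372 / 11,950 = 28.483 g/kg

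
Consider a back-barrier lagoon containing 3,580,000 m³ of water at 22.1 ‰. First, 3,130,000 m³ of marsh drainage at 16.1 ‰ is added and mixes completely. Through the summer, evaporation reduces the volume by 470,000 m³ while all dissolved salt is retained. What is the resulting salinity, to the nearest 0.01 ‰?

20.75 ‰

After mixing: salt = 3,580,000×22.1 + 3,130,000×16.1 = 129,511,000; volume = 6,710,000 m³
After evaporation: salt unchanged = 129,511,000; volume = 6,710,000 − 470,000 = 6,240,000 m³
S = 129,511,000 / 6,240,000 = 20.755 ‰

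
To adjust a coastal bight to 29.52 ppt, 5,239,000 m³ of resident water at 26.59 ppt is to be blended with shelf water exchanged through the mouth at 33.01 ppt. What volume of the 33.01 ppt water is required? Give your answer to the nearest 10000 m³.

4400000 m³

Salt balance: 5,239,000×26.59 + V×33.01 = (5,239,000+V)×29.52
139,305,010 + 33.01V = 154,655,280 + 29.52V
15,350,270 = 3.49V
V = 4,398,358.17 m³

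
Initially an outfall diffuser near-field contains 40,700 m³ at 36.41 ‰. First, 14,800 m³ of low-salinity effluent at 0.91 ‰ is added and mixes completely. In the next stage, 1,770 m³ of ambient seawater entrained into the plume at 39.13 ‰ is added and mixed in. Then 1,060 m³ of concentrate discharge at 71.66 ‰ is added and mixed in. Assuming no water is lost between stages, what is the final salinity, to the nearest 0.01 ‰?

28.13 ‰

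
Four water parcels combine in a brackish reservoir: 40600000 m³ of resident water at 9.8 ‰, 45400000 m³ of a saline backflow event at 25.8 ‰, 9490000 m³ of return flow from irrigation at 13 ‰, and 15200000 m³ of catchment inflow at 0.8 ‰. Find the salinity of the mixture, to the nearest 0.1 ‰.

Conserving salt mass:
salt = 40,600,000×9.8 + 45,400,000×25.8 + 9,490,000×13 + 15,200,000×0.8 = 397,880,000 + 1,171,320,000 + 123,370,000 + 12,160,000 = 1,704,730,000
volume = 40,600,000 + 45,400,000 + 9,490,000 + 15,200,000 = 110,690,000 m³
S = 1,704,730,000 / 110,690,000 = 15.401 ‰

15.4 ‰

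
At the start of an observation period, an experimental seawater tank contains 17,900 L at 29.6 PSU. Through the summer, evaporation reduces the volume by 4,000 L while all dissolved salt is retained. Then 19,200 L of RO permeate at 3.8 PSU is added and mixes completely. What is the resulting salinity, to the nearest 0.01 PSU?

After evaporation: salt = 17,900×29.6 = 529,840; volume = 17,900 − 4,000 = 13,900 L
After mixing: salt = 529,840 + 19,200×3.8 = 602,800; volume = 13,900 + 19,200 = 33,100 L
S = 602,800 / 33,100 = 18.2115 PSU

18.21 PSU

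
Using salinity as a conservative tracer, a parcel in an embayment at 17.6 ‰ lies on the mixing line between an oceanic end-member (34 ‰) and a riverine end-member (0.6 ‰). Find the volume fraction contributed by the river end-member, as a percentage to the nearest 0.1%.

49.1%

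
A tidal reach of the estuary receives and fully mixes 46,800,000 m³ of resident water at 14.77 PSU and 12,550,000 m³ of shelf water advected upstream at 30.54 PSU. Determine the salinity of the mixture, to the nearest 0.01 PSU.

18.10 PSU

Mass of salt is conserved:
salt = 46,800,000×14.77 + 12,550,000×30.54 = 691,236,000 + 383,277,000 = 1,074,513,000
volume = 46,800,000 + 12,550,000 = 59,350,000 m³
S = 1,074,513,000 / 59,350,000 = 18.1047 PSU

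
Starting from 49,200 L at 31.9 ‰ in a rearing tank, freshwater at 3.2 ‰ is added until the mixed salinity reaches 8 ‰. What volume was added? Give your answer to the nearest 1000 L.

245000 L

Salt balance: 49,200×31.9 + V×3.2 = (49,200+V)×8
1,569,480 + 3.2V = 393,600 + 8V
1,175,880 = 4.8V
V = 244,975 L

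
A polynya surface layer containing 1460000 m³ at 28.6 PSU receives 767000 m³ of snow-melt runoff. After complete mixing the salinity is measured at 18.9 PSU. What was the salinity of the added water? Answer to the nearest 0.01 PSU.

0.44 PSU

Salt balance: 1,460,000×28.6 + 767,000×S = 2,227,000×18.9
41,756,000 + 767,000·S = 42,090,300
S = (42,090,300 − 41,756,000) / 767,000 = 0.4359 PSU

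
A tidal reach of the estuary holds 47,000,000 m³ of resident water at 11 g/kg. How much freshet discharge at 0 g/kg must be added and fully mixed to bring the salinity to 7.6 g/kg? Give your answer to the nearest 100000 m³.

21000000 m³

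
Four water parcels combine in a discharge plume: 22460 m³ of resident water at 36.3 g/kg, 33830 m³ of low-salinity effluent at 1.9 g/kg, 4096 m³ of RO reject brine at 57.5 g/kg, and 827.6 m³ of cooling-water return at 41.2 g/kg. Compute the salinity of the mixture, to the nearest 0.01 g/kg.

18.77 g/kg

Mass of salt is conserved:
salt = 22,460×36.3 + 33,830×1.9 + 4,096×57.5 + 827.6×41.2 = 815,298 + 64,277 + 235,520 + 34,097.12 = 1,149,192.12
volume = 22,460 + 33,830 + 4,096 + 827.6 = 61,213.6 m³
S = 1,149,192.12 / 61,213.6 = 18.7735 g/kg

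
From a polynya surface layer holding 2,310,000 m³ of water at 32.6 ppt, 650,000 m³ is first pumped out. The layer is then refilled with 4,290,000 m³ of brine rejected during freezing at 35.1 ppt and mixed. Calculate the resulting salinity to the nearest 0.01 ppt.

34.40 ppt

Remaining after removal: 1,660,000 m³ at 32.6 ppt (salt = 54,116,000)
After addition: salt = 54,116,000 + 4,290,000×35.1 = 204,695,000; volume = 5,950,000 m³
S = 204,695,000 / 5,950,000 = 34.4025 ppt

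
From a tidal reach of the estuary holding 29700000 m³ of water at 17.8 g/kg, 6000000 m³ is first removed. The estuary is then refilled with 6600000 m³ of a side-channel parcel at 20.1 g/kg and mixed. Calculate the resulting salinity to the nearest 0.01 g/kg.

18.30 g/kg

Remaining after removal: 23,700,000 m³ at 17.8 g/kg (salt = 421,860,000)
After addition: salt = 421,860,000 + 6,600,000×20.1 = 554,520,000; volume = 30,300,000 m³
S = 554,520,000 / 30,300,000 = 18.301 g/kg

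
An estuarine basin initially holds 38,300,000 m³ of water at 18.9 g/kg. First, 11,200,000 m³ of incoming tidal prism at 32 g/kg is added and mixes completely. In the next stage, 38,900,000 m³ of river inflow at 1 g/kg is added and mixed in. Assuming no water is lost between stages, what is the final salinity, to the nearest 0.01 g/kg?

12.68 g/kg

Salt balance:
Initial salt = 38,300,000×18.9 = 723,870,000
After stage 1: salt = 723,870,000 + 11,200,000×32 = 1,082,270,000; volume = 49,500,000 m³; S = 21.864 g/kg
After stage 2: salt = 1,082,270,000 + 38,900,000×1 = 1,121,170,000; volume = 88,400,000 m³
S = 1,121,170,000 / 88,400,000 = 12.6829 g/kg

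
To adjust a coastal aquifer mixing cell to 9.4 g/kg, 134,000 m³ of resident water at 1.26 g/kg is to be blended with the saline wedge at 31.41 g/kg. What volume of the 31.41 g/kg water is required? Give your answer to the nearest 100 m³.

Salt balance: 134,000×1.26 + V×31.41 = (134,000+V)×9.4
168,840 + 31.41V = 1,259,600 + 9.4V
1,090,760 = 22.01V
V = 49,557.47 m³

49600 m³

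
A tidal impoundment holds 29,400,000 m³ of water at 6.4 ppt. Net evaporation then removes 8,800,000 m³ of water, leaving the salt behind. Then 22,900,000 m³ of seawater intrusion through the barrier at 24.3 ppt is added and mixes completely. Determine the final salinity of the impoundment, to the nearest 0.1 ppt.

17.1 ppt

After evaporation: salt = 29,400,000×6.4 = 188,160,000; volume = 29,400,000 − 8,800,000 = 20,600,000 m³
After mixing: salt = 188,160,000 + 22,900,000×24.3 = 744,630,000; volume = 20,600,000 + 22,900,000 = 43,500,000 m³
S = 744,630,000 / 43,500,000 = 17.1179 ppt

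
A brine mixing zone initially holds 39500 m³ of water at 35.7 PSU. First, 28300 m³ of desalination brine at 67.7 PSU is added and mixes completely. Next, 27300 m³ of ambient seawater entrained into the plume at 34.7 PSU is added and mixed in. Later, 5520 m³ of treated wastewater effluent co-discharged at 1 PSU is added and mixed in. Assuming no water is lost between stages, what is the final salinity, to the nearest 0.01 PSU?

42.53 PSU

Conserving salt mass:
Initial salt = 39,500×35.7 = 1,410,150
After stage 1: salt = 1,410,150 + 28,300×67.7 = 3,326,060; volume = 67,800 m³; S = 49.057 PSU
After stage 2: salt = 3,326,060 + 27,300×34.7 = 4,273,370; volume = 95,100 m³; S = 44.936 PSU
After stage 3: salt = 4,273,370 + 5,520×1 = 4,278,890; volume = 100,620 m³
S = 4,278,890 / 100,620 = 42.5252 PSU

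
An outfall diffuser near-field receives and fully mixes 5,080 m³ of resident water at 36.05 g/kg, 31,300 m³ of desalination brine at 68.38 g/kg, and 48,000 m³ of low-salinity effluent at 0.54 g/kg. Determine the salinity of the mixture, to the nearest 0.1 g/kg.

Salt balance:
salt = 5,080×36.05 + 31,300×68.38 + 48,000×0.54 = 183,134 + 2,140,294 + 25,920 = 2,349,348
volume = 5,080 + 31,300 + 48,000 = 84,380 m³
S = 2,349,348 / 84,380 = 27.842 g/kg

27.8 g/kg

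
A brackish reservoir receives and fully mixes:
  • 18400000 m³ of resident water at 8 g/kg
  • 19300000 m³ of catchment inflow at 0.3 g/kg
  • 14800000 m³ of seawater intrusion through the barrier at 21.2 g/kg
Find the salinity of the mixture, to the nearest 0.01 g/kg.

8.89 g/kg

Salt balance:
salt = 18,400,000×8 + 19,300,000×0.3 + 14,800,000×21.2 = 147,200,000 + 5,790,000 + 313,760,000 = 466,750,000
volume = 18,400,000 + 19,300,000 + 14,800,000 = 52,500,000 m³
S = 466,750,000 / 52,500,000 = 8.8905 g/kg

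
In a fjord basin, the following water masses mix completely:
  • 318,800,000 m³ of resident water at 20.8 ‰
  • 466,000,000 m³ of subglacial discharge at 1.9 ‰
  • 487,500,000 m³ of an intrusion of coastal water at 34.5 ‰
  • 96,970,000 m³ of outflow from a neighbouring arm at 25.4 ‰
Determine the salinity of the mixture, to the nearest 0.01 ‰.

19.57 ‰

Salt balance:
salt = 318,800,000×20.8 + 466,000,000×1.9 + 487,500,000×34.5 + 96,970,000×25.4 = 6,631,040,000 + 885,400,000 + 16,818,750,000 + 2,463,038,000 = 26,798,228,000
volume = 318,800,000 + 466,000,000 + 487,500,000 + 96,970,000 = 1,369,270,000 m³
S = 26,798,228,000 / 1,369,270,000 = 19.5712 ‰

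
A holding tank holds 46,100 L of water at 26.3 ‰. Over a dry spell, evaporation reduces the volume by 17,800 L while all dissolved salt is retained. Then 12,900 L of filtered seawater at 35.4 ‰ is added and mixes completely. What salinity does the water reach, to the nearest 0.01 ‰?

40.51 ‰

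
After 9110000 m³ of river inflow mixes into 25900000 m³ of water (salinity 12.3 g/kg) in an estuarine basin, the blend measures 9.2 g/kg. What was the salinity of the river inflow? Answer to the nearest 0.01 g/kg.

0.39 g/kg

Salt balance: 25,900,000×12.3 + 9,110,000×S = 35,010,000×9.2
318,570,000 + 9,110,000·S = 322,092,000
S = (322,092,000 − 318,570,000) / 9,110,000 = 0.3866 g/kg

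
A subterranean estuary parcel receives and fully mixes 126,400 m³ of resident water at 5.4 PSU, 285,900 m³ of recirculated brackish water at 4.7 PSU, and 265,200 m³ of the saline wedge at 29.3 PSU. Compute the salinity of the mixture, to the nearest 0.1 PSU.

14.5 PSU

Salt balance:
salt = 126,400×5.4 + 285,900×4.7 + 265,200×29.3 = 682,560 + 1,343,730 + 7,770,360 = 9,796,650
volume = 126,400 + 285,900 + 265,200 = 677,500 m³
S = 9,796,650 / 677,500 = 14.46 PSU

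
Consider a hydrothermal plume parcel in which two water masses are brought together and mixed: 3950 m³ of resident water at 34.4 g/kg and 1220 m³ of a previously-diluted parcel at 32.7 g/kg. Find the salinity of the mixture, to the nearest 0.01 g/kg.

34.00 g/kg

Weighted by volume,
salt = 3,950×34.4 + 1,220×32.7 = 135,880 + 39,894 = 175,774
volume = 3,950 + 1,220 = 5,170 m³
S = 175,774 / 5,170 = 33.9988 g/kg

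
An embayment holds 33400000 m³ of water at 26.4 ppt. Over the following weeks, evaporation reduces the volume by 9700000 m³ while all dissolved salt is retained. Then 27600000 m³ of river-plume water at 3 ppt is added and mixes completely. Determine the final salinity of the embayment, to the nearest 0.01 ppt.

18.80 ppt

After evaporation: salt = 33,400,000×26.4 = 881,760,000; volume = 33,400,000 − 9,700,000 = 23,700,000 m³
After mixing: salt = 881,760,000 + 27,600,000×3 = 964,560,000; volume = 23,700,000 + 27,600,000 = 51,300,000 m³
S = 964,560,000 / 51,300,000 = 18.8023 ppt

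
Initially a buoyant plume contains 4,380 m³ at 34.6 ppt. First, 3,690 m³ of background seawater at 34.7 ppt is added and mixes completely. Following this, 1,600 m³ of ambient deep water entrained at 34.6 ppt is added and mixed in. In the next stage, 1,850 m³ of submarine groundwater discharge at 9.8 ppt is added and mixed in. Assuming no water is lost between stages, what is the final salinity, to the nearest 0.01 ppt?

30.65 ppt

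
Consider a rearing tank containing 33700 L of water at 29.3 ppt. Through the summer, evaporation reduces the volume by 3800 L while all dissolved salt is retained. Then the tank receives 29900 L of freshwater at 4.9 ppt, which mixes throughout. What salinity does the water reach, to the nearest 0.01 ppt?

18.96 ppt

After evaporation: salt = 33,700×29.3 = 987,410; volume = 33,700 − 3,800 = 29,900 L
After mixing: salt = 987,410 + 29,900×4.9 = 1,133,920; volume = 29,900 + 29,900 = 59,800 L
S = 1,133,920 / 59,800 = 18.9619 ppt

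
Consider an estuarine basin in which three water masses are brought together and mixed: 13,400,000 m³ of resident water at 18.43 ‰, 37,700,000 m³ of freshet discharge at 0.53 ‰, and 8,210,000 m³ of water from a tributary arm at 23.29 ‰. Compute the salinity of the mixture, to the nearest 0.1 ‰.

Weighted by volume,
salt = 13,400,000×18.43 + 37,700,000×0.53 + 8,210,000×23.29 = 246,962,000 + 19,981,000 + 191,210,900 = 458,153,900
volume = 13,400,000 + 37,700,000 + 8,210,000 = 59,310,000 m³
S = 458,153,900 / 59,310,000 = 7.725 ‰

7.7 ‰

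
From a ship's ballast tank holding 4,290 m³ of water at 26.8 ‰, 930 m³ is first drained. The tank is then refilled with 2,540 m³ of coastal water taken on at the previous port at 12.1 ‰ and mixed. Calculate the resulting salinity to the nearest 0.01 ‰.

Remaining after removal: 3,360 m³ at 26.8 ‰ (salt = 90,048)
After addition: salt = 90,048 + 2,540×12.1 = 120,782; volume = 5,900 m³
S = 120,782 / 5,900 = 20.4715 ‰

20.47 ‰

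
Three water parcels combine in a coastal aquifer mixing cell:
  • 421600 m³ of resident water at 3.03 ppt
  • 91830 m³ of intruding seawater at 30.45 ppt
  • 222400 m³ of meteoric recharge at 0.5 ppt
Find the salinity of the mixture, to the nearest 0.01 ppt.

Salt balance:
salt = 421,600×3.03 + 91,830×30.45 + 222,400×0.5 = 1,277,448 + 2,796,223.5 + 111,200 = 4,184,871.5
volume = 421,600 + 91,830 + 222,400 = 735,830 m³
S = 4,184,871.5 / 735,830 = 5.6873 ppt

5.69 ppt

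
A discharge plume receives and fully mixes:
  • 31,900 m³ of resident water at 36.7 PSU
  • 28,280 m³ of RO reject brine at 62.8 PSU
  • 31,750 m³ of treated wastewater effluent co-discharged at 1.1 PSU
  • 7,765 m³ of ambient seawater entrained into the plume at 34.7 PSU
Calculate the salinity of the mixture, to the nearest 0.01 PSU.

Mass of salt is conserved:
salt = 31,900×36.7 + 28,280×62.8 + 31,750×1.1 + 7,765×34.7 = 1,170,730 + 1,775,984 + 34,925 + 269,445.5 = 3,251,084.5
volume = 31,900 + 28,280 + 31,750 + 7,765 = 99,695 m³
S = 3,251,084.5 / 99,695 = 32.6103 PSU

32.61 PSU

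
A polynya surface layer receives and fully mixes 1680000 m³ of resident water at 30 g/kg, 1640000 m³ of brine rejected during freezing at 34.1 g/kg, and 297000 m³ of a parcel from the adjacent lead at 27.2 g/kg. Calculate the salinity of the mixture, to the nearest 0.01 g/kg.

31.63 g/kg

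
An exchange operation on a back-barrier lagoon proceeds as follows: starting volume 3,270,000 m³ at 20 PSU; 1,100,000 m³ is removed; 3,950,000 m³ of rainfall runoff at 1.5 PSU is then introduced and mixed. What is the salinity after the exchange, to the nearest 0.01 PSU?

8.06 PSU

Remaining after removal: 2,170,000 m³ at 20 PSU (salt = 43,400,000)
After addition: salt = 43,400,000 + 3,950,000×1.5 = 49,325,000; volume = 6,120,000 m³
S = 49,325,000 / 6,120,000 = 8.0596 PSU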